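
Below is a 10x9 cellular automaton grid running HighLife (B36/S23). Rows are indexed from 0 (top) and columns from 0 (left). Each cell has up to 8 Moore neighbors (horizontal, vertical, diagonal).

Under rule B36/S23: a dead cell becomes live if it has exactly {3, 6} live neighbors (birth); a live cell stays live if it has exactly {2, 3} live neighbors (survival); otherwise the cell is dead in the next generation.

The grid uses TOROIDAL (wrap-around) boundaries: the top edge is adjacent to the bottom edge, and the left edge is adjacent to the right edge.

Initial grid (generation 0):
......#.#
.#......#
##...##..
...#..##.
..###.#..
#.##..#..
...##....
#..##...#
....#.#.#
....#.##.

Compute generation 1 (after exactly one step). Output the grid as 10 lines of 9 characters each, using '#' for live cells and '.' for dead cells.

Answer: #....##.#
.#...##.#
###..##.#
.#.#...#.
.#..#.#..
.#.......
##...#..#
#......##
#...#.#.#
......#.#

Derivation:
Simulating step by step:
Generation 0 (given above): 31 live cells
Generation 1: 34 live cells
(generation 1 grid is the final answer)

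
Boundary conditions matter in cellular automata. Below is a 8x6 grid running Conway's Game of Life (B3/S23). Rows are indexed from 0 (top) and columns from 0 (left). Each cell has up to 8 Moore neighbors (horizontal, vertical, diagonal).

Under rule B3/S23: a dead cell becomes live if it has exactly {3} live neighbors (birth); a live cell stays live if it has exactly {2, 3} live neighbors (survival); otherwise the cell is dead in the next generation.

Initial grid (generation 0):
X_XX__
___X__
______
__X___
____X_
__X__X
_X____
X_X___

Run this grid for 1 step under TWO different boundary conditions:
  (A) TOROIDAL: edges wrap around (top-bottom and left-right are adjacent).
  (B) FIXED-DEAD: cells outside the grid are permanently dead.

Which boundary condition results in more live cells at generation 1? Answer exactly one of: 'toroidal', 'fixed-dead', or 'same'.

Under TOROIDAL boundary, generation 1:
__XX__
__XX__
______
______
___X__
______
XXX___
X_XX__
Population = 11

Under FIXED-DEAD boundary, generation 1:
__XX__
__XX__
______
______
___X__
______
_XX___
_X____
Population = 8

Comparison: toroidal=11, fixed-dead=8 -> toroidal

Answer: toroidal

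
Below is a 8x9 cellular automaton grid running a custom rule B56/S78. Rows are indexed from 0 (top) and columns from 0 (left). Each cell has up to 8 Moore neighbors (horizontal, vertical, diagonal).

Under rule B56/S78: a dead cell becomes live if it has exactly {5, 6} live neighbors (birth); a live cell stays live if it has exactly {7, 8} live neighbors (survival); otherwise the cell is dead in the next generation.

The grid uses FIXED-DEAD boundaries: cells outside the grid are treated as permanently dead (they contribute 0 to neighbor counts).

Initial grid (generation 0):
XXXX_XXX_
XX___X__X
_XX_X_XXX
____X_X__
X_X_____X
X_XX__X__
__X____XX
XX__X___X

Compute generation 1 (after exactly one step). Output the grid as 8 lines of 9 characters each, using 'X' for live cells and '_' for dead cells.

Simulating step by step:
Generation 0 (given above): 33 live cells
Generation 1: 7 live cells
(generation 1 grid is the final answer)

Answer: _________
__X___XX_
_____X___
_______X_
_________
_X_______
_X_______
_________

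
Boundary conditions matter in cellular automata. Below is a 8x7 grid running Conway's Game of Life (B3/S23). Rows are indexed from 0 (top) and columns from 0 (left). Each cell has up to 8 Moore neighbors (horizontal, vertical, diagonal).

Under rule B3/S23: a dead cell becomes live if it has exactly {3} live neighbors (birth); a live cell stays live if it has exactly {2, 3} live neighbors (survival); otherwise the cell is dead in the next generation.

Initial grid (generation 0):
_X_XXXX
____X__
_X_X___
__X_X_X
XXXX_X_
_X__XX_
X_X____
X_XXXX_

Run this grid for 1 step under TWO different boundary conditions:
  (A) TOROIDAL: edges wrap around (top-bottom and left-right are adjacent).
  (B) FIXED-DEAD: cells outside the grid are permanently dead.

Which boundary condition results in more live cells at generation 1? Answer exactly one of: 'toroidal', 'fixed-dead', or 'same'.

Answer: fixed-dead

Derivation:
Under TOROIDAL boundary, generation 1:
XX____X
X______
__XXXX_
____XXX
X______
____XX_
X_X____
X______
Population = 17

Under FIXED-DEAD boundary, generation 1:
___XXX_
_______
__XXXX_
X___XX_
X_____X
____XX_
X_X____
__XXX__
Population = 19

Comparison: toroidal=17, fixed-dead=19 -> fixed-dead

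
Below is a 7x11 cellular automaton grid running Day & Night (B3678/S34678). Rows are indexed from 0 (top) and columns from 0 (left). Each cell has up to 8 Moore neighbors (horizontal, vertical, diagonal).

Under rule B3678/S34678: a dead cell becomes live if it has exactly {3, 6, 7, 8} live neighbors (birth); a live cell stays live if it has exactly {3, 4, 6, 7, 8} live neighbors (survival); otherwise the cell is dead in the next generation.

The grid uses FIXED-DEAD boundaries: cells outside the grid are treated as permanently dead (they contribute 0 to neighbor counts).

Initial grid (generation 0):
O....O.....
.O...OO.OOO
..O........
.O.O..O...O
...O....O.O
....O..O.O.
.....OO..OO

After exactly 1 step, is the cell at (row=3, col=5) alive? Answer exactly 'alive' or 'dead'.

Answer: dead

Derivation:
Simulating step by step:
Generation 0 (given above): 23 live cells
Generation 1: 16 live cells
......O..O.
...........
.OO..OOO..O
.........O.
..O.O..O...
.....OO..O.
........O..

Cell (3,5) at generation 1: 0 -> dead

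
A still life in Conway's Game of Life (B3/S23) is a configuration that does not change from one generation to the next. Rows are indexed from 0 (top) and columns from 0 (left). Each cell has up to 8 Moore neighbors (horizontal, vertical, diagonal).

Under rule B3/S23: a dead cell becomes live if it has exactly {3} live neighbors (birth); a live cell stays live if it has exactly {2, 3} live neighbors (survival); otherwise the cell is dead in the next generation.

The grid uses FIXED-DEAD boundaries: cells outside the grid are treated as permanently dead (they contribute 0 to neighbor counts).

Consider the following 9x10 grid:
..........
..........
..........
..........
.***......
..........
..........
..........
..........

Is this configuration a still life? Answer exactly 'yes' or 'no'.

Answer: no

Derivation:
Compute generation 1 and compare to generation 0 (given above):
Generation 1:
..........
..........
..........
..*.......
..*.......
..*.......
..........
..........
..........
Cell (3,2) differs: gen0=0 vs gen1=1 -> NOT a still life.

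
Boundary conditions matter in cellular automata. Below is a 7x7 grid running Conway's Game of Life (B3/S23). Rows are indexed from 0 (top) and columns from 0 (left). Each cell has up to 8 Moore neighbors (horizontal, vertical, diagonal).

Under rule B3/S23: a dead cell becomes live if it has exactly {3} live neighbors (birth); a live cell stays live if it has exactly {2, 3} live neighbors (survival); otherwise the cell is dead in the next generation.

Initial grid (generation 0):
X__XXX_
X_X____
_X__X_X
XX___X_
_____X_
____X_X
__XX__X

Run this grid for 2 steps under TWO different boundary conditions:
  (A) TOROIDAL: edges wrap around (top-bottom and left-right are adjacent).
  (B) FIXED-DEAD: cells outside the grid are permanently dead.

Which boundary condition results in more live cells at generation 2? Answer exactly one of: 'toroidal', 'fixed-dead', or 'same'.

Answer: toroidal

Derivation:
Under TOROIDAL boundary, generation 2:
X__X_X_
X__XX__
__XXXX_
XX_X___
XX_____
_X_XX__
XX_____
Population = 20

Under FIXED-DEAD boundary, generation 2:
_XXX___
__X_X__
X_XXXXX
_X_X___
_______
___X__X
___X_X_
Population = 17

Comparison: toroidal=20, fixed-dead=17 -> toroidal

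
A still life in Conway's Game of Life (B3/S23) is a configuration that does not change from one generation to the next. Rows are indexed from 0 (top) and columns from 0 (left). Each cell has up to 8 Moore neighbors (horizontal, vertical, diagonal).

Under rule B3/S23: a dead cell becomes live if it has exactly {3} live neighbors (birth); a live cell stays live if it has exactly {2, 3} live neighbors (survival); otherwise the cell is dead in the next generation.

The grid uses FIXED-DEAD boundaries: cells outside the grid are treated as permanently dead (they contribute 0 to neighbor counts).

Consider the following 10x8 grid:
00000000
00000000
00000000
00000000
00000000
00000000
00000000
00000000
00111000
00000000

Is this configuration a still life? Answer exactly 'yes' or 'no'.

Compute generation 1 and compare to generation 0 (given above):
Generation 1:
00000000
00000000
00000000
00000000
00000000
00000000
00000000
00010000
00010000
00010000
Cell (7,3) differs: gen0=0 vs gen1=1 -> NOT a still life.

Answer: no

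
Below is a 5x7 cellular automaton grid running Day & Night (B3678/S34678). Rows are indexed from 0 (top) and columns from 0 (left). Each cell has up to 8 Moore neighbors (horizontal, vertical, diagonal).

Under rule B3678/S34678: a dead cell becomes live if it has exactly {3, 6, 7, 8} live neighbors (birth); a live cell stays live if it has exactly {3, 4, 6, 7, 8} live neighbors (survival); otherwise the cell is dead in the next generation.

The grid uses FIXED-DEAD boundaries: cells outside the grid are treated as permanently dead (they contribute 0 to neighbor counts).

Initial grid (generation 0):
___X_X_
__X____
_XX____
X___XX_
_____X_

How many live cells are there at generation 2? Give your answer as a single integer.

Answer: 6

Derivation:
Simulating step by step:
Generation 0 (given above): 9 live cells
Generation 1: 7 live cells
_______
_XXX___
_X_X___
_X_____
____X__
Generation 2: 6 live cells
__X____
__X____
XXX____
__X____
_______
Population at generation 2: 6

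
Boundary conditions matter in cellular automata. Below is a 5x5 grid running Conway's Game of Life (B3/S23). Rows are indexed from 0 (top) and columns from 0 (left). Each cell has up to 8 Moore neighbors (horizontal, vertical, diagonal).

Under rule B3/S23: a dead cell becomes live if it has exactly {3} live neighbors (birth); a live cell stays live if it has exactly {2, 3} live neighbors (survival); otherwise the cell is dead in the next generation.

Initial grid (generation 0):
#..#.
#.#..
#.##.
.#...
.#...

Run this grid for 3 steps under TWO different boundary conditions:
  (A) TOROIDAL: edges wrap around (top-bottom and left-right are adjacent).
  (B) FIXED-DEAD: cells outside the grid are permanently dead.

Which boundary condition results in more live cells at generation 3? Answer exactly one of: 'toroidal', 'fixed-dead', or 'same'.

Answer: fixed-dead

Derivation:
Under TOROIDAL boundary, generation 3:
.##..
.##..
..##.
.....
..##.
Population = 8

Under FIXED-DEAD boundary, generation 3:
.##..
#..#.
#....
#.##.
.#...
Population = 9

Comparison: toroidal=8, fixed-dead=9 -> fixed-dead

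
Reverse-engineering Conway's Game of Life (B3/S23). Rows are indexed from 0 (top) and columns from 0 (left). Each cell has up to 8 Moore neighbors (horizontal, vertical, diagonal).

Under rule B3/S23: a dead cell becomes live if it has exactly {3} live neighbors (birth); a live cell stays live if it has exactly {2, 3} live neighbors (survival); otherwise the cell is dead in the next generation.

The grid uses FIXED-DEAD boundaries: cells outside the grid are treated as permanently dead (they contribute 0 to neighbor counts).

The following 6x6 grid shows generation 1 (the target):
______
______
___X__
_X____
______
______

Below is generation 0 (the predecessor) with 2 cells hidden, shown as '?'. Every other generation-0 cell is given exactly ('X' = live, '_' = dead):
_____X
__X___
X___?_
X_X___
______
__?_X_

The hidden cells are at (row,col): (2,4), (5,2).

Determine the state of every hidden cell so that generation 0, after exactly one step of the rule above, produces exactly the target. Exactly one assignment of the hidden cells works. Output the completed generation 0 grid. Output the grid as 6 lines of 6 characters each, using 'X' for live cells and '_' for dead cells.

Hidden generation-0 cells (in order): (2,4), (5,2).
A hidden cell only influences target cells in its own 3x3 neighborhood. Try each of the 2^2 = 4 assignments, step the completed generation 0 forward once under B3/S23, and compare with the target:
  (2,4)=_ (5,2)=_ -> step gives (2,3)='_' but target has 'X' -> reject
  (2,4)=_ (5,2)=X -> step gives (2,3)='_' but target has 'X' -> reject
  (2,4)=X (5,2)=_ -> step reproduces the target at every cell -> ACCEPT
  (2,4)=X (5,2)=X -> step gives (4,1)='X' but target has '_' -> reject
Unique solution: (2,4)=live, (5,2)=dead.
Check: live-neighbor counts of every cell in the completed generation 0:
011110
120222
142301
130211
121211
000101
Applying B3/S23 to generation 0 with these counts gives:
______
______
___X__
_X____
______
______
which matches the target exactly.

Answer: _____X
__X___
X___X_
X_X___
______
____X_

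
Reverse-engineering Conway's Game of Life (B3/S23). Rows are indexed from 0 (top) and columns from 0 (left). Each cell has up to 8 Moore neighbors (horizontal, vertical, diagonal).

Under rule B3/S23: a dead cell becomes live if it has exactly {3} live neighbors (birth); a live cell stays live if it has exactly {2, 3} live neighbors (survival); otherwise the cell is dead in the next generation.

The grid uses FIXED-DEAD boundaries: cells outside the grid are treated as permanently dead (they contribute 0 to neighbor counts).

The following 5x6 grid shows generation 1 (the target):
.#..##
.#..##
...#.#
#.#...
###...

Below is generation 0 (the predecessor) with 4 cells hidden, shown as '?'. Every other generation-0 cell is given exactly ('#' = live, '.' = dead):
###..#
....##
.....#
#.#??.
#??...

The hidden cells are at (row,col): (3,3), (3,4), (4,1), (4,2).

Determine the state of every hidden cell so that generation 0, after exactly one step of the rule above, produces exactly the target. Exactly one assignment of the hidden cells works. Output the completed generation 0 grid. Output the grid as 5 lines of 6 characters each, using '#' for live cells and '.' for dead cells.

Hidden generation-0 cells (in order): (3,3), (3,4), (4,1), (4,2).
A hidden cell only influences target cells in its own 3x3 neighborhood. Try each of the 2^4 = 16 assignments, step the completed generation 0 forward once under B3/S23, and compare with the target:
  (3,3)=. (3,4)=. (4,1)=. (4,2)=. -> step gives (2,3)='.' but target has '#' -> reject
  (3,3)=. (3,4)=. (4,1)=. (4,2)=# -> step gives (2,3)='.' but target has '#' -> reject
  (3,3)=. (3,4)=. (4,1)=# (4,2)=. -> step gives (2,3)='.' but target has '#' -> reject
  (3,3)=. (3,4)=. (4,1)=# (4,2)=# -> step gives (2,3)='.' but target has '#' -> reject
  (3,3)=. (3,4)=# (4,1)=. (4,2)=. -> step gives (3,0)='.' but target has '#' -> reject
  (3,3)=. (3,4)=# (4,1)=. (4,2)=# -> step gives (3,0)='.' but target has '#' -> reject
  (3,3)=. (3,4)=# (4,1)=# (4,2)=. -> step gives (3,2)='.' but target has '#' -> reject
  (3,3)=. (3,4)=# (4,1)=# (4,2)=# -> step gives (3,3)='#' but target has '.' -> reject
  (3,3)=# (3,4)=. (4,1)=. (4,2)=. -> step gives (3,0)='.' but target has '#' -> reject
  (3,3)=# (3,4)=. (4,1)=. (4,2)=# -> step gives (3,0)='.' but target has '#' -> reject
  (3,3)=# (3,4)=. (4,1)=# (4,2)=. -> step reproduces the target at every cell -> ACCEPT
  (3,3)=# (3,4)=. (4,1)=# (4,2)=# -> step gives (3,3)='#' but target has '.' -> reject
  (3,3)=# (3,4)=# (4,1)=. (4,2)=. -> step gives (2,3)='.' but target has '#' -> reject
  (3,3)=# (3,4)=# (4,1)=. (4,2)=# -> step gives (2,3)='.' but target has '#' -> reject
  (3,3)=# (3,4)=# (4,1)=# (4,2)=. -> step gives (2,3)='.' but target has '#' -> reject
  (3,3)=# (3,4)=# (4,1)=# (4,2)=# -> step gives (2,3)='.' but target has '#' -> reject
Unique solution: (3,3)=live, (3,4)=dead, (4,1)=live, (4,2)=dead.
Check: live-neighbor counts of every cell in the completed generation 0:
121232
232233
122342
242121
233210
Applying B3/S23 to generation 0 with these counts gives:
.#..##
.#..##
...#.#
#.#...
###...
which matches the target exactly.

Answer: ###..#
....##
.....#
#.##..
##....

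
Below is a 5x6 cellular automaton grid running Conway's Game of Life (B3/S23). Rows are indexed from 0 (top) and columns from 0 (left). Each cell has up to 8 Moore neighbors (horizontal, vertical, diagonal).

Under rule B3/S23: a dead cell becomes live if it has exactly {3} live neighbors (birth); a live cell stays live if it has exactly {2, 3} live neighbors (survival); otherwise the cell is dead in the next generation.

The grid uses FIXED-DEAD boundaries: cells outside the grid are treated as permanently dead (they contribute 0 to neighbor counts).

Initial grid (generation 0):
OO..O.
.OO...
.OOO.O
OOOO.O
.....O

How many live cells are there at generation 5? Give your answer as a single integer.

Simulating step by step:
Generation 0 (given above): 15 live cells
Generation 1: 10 live cells
OOO...
....O.
......
O..O.O
.OO.O.
Generation 2: 11 live cells
.O....
.O....
....O.
.OOOO.
.OOOO.
Generation 3: 6 live cells
......
......
.O..O.
.O...O
.O..O.
Generation 4: 5 live cells
......
......
......
OOO.OO
......
Generation 5: 3 live cells
......
......
.O....
.O....
.O....
Population at generation 5: 3

Answer: 3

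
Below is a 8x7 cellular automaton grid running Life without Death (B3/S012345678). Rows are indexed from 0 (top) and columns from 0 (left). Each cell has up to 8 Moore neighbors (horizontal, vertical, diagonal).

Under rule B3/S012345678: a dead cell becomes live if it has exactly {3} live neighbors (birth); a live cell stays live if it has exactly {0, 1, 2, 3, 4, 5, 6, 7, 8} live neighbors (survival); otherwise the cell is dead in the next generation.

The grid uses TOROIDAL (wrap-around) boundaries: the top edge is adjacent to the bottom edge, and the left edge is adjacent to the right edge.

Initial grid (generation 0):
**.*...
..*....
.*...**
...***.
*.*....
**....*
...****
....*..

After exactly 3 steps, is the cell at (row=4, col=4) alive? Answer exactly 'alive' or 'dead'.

Answer: alive

Derivation:
Simulating step by step:
Generation 0 (given above): 20 live cells
Generation 1: 36 live cells
****...
..*...*
.***.**
******.
*.****.
*****.*
...****
*.*.*.*
Generation 2: 39 live cells
****.*.
..*.***
.***.**
******.
*.****.
*****.*
...****
*.*.*.*
Generation 3: 39 live cells
****.*.
..*.***
.***.**
******.
*.****.
*****.*
...****
*.*.*.*

Cell (4,4) at generation 3: 1 -> alive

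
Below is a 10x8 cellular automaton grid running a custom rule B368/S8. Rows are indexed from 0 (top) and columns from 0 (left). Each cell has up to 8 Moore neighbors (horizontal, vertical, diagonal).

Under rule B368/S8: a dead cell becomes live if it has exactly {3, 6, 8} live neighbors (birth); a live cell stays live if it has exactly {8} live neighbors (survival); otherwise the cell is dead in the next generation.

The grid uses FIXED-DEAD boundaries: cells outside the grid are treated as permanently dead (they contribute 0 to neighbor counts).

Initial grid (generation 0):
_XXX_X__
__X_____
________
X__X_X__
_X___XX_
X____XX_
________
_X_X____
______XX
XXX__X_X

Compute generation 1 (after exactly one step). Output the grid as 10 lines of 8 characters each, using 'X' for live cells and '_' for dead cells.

Answer: ________
_X_X____
________
____X_X_
X_______
________
________
________
X_______
________

Derivation:
Simulating step by step:
Generation 0 (given above): 23 live cells
Generation 1: 6 live cells
(generation 1 grid is the final answer)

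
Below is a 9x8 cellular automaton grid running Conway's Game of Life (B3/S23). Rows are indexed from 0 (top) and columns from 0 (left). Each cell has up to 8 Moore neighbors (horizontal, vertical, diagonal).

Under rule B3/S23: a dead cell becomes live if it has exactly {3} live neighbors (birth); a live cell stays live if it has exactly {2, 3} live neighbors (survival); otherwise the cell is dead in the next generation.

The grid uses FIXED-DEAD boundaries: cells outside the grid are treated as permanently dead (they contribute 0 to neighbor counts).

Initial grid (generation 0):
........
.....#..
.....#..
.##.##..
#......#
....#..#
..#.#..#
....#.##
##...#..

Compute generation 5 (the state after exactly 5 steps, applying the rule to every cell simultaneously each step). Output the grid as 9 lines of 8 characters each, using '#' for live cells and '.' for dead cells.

Simulating step by step:
Generation 0 (given above): 19 live cells
Generation 1: 23 live cells
........
........
.....##.
.#..###.
.#.####.
...#..##
....#..#
.#.##.##
.....##.
Generation 2: 18 live cells
........
........
....#.#.
..##...#
...#....
..##...#
..#.#...
...##..#
....####
Generation 3: 15 live cells
........
........
...#....
..###...
....#...
..#.#...
..#.#...
.......#
...#####
Generation 4: 15 live cells
........
........
..###...
..#.#...
..#.##..
....##..
........
.......#
....####
Generation 5: 13 live cells
(generation 5 grid is the final answer)

Answer: ........
...#....
..#.#...
.##.....
........
...###..
........
.....#.#
.....###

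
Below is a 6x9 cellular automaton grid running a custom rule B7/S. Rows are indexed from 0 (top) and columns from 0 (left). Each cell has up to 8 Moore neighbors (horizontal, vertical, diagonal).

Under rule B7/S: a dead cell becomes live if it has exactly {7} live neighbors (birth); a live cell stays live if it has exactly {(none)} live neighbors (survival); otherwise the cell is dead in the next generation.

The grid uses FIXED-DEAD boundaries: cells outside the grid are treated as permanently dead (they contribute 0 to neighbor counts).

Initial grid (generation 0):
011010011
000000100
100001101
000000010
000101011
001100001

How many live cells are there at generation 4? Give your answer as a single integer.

Answer: 0

Derivation:
Simulating step by step:
Generation 0 (given above): 18 live cells
Generation 1: 0 live cells
000000000
000000000
000000000
000000000
000000000
000000000
Generation 2: 0 live cells
000000000
000000000
000000000
000000000
000000000
000000000
Generation 3: 0 live cells
000000000
000000000
000000000
000000000
000000000
000000000
Generation 4: 0 live cells
000000000
000000000
000000000
000000000
000000000
000000000
Population at generation 4: 0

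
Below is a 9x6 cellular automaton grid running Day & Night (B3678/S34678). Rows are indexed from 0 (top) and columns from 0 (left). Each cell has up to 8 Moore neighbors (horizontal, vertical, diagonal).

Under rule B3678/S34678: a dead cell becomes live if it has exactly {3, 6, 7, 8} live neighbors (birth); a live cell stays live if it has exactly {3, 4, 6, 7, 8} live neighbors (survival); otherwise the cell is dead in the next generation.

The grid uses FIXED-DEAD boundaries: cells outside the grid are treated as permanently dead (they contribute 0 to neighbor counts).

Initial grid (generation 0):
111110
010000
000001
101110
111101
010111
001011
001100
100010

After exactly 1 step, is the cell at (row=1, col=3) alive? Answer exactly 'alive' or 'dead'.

Simulating step by step:
Generation 0 (given above): 27 live cells
Generation 1: 32 live cells
011000
110110
011110
001111
101111
111011
011101
010101
000100

Cell (1,3) at generation 1: 1 -> alive

Answer: alive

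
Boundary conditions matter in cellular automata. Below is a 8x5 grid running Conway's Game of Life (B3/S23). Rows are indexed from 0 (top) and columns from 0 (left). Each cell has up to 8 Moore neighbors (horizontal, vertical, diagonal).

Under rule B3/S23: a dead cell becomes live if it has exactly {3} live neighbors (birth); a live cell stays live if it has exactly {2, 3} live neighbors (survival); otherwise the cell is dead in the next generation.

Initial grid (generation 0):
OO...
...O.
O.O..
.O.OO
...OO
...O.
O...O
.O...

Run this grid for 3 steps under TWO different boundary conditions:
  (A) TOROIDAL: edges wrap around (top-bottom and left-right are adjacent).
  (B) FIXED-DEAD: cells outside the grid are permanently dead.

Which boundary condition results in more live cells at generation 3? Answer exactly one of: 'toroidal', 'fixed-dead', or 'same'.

Under TOROIDAL boundary, generation 3:
..O.O
..O.O
..O.O
..O..
..O.O
.....
.O.O.
.O..O
Population = 13

Under FIXED-DEAD boundary, generation 3:
.....
.OOO.
.....
.OOO.
..O..
.....
.....
.....
Population = 7

Comparison: toroidal=13, fixed-dead=7 -> toroidal

Answer: toroidal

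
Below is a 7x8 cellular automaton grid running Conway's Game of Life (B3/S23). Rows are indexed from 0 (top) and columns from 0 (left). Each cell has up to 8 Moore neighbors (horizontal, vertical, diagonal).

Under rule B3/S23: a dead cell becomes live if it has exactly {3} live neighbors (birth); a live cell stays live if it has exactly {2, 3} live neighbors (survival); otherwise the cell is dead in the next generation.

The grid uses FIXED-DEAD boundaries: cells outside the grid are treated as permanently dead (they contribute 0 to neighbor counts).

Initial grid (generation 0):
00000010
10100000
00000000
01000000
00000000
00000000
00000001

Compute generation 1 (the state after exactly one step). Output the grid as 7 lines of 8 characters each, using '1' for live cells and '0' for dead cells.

Simulating step by step:
Generation 0 (given above): 5 live cells
Generation 1: 1 live cells
(generation 1 grid is the final answer)

Answer: 00000000
00000000
01000000
00000000
00000000
00000000
00000000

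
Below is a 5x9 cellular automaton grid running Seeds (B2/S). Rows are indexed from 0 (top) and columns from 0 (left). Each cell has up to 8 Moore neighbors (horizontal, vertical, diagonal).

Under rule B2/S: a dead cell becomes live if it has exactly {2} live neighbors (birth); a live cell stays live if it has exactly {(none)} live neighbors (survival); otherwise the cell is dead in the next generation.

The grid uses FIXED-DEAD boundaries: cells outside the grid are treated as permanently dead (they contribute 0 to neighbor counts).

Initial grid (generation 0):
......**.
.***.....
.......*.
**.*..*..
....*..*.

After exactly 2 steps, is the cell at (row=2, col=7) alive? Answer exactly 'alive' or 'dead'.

Simulating step by step:
Generation 0 (given above): 12 live cells
Generation 1: 15 live cells
.*.*.....
........*
....*.*..
..*.**..*
****.**..
Generation 2: 9 live cells
..*......
..****.*.
........*
*........
.......*.

Cell (2,7) at generation 2: 0 -> dead

Answer: dead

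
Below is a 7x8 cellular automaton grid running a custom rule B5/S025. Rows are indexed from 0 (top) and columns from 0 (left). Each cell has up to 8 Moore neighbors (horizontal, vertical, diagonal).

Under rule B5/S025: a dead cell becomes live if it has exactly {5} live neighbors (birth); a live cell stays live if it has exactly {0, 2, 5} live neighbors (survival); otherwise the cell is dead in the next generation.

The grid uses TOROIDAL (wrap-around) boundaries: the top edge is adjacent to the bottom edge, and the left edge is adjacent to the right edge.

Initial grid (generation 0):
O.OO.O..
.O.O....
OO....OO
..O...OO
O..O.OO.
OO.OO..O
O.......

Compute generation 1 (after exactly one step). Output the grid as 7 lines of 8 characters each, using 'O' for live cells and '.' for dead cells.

Simulating step by step:
Generation 0 (given above): 23 live cells
Generation 1: 11 live cells
(generation 1 grid is the final answer)

Answer: O..O.O..
O.OO....
........
O.O...O.
........
...O....
.O......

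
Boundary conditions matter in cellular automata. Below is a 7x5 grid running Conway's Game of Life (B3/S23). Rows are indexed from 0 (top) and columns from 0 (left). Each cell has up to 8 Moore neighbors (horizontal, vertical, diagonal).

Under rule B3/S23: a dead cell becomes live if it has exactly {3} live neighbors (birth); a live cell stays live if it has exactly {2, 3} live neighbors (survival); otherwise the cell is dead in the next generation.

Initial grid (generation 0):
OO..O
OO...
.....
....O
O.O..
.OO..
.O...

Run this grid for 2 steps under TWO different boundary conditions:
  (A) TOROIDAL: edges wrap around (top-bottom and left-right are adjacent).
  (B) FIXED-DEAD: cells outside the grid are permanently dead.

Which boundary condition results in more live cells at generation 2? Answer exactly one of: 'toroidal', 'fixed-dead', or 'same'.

Under TOROIDAL boundary, generation 2:
O..O.
.O.OO
O....
.O..O
..OOO
..OOO
.O.O.
Population = 16

Under FIXED-DEAD boundary, generation 2:
OO...
OO...
.....
.....
.OOO.
.....
.OO..
Population = 9

Comparison: toroidal=16, fixed-dead=9 -> toroidal

Answer: toroidal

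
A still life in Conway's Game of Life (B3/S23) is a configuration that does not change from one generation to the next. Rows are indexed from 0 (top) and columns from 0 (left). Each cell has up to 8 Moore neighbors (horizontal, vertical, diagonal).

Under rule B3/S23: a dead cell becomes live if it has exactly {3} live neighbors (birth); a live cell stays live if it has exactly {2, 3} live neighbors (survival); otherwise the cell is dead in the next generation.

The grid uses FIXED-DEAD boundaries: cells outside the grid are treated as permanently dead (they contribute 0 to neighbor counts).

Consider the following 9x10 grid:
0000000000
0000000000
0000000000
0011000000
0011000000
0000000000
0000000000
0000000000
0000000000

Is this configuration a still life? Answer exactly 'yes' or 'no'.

Answer: yes

Derivation:
Compute generation 1 and compare to generation 0 (given above):
Generation 1:
0000000000
0000000000
0000000000
0011000000
0011000000
0000000000
0000000000
0000000000
0000000000
The grids are IDENTICAL -> still life.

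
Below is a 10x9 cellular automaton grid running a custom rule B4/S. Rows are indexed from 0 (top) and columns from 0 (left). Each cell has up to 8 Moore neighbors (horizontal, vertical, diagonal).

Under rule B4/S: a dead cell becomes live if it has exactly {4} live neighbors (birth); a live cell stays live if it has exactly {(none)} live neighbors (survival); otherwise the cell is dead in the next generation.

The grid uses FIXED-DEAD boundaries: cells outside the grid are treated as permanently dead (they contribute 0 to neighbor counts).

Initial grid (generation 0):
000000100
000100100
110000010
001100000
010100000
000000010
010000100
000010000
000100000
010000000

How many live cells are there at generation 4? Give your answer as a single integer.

Simulating step by step:
Generation 0 (given above): 16 live cells
Generation 1: 3 live cells
000000000
000000000
001000000
010000000
001000000
000000000
000000000
000000000
000000000
000000000
Generation 2: 0 live cells
000000000
000000000
000000000
000000000
000000000
000000000
000000000
000000000
000000000
000000000
Generation 3: 0 live cells
000000000
000000000
000000000
000000000
000000000
000000000
000000000
000000000
000000000
000000000
Generation 4: 0 live cells
000000000
000000000
000000000
000000000
000000000
000000000
000000000
000000000
000000000
000000000
Population at generation 4: 0

Answer: 0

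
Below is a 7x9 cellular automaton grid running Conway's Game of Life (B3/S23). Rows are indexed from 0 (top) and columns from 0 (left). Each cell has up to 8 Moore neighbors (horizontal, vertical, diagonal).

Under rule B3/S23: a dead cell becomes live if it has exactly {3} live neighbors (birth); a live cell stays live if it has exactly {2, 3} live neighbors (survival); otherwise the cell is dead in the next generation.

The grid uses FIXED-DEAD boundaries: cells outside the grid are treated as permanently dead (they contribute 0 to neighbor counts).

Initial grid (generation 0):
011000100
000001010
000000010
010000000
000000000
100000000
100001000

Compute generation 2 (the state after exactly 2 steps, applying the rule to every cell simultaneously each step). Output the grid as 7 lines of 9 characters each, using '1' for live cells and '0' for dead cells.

Simulating step by step:
Generation 0 (given above): 10 live cells
Generation 1: 3 live cells
000000100
000000010
000000100
000000000
000000000
000000000
000000000
Generation 2: 2 live cells
(generation 2 grid is the final answer)

Answer: 000000000
000000110
000000000
000000000
000000000
000000000
000000000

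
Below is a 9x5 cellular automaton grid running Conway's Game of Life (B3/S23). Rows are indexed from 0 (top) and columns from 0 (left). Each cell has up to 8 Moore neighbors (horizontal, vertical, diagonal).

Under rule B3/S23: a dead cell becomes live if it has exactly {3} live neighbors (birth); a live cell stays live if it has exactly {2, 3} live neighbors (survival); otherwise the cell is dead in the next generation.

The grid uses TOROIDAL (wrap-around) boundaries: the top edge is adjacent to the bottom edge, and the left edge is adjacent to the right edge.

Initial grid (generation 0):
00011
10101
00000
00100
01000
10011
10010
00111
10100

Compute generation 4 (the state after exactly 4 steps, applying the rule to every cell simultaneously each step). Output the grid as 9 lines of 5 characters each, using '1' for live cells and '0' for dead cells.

Simulating step by step:
Generation 0 (given above): 17 live cells
Generation 1: 21 live cells
00100
10001
01010
00000
11111
11110
11000
10100
11100
Generation 2: 16 live cells
00111
11111
10001
00000
00000
00000
00010
00101
10110
Generation 3: 6 live cells
00000
00000
00100
00000
00000
00000
00010
01101
10000
Generation 4: 9 live cells
(generation 4 grid is the final answer)

Answer: 00000
00000
00000
00000
00000
00000
00110
11111
11000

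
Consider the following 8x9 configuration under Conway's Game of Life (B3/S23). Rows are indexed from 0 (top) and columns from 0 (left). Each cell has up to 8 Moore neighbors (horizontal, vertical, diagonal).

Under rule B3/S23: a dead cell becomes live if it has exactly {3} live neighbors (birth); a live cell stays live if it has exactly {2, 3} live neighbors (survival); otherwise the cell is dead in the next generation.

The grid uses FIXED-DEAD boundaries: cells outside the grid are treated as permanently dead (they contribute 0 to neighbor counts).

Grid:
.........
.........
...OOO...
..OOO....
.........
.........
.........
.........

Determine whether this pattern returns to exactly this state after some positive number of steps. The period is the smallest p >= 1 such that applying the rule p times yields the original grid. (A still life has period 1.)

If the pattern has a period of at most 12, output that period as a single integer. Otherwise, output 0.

Simulating and comparing each generation to the original:
Gen 0 (original, given above): 6 live cells
Gen 1: 6 live cells, differs from original
Gen 2: 6 live cells, MATCHES original -> period = 2

Answer: 2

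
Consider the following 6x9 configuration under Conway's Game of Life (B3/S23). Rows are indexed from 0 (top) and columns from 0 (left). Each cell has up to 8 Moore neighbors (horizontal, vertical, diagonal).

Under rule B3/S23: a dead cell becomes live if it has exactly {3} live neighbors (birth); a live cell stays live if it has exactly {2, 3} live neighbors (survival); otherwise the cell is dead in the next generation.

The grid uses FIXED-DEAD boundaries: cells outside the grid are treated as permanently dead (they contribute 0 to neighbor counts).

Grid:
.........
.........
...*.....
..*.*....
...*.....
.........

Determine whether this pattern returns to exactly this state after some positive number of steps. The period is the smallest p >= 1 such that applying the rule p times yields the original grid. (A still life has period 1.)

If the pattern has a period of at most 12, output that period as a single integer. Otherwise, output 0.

Answer: 1

Derivation:
Simulating and comparing each generation to the original:
Gen 0 (original, given above): 4 live cells
Gen 1: 4 live cells, MATCHES original -> period = 1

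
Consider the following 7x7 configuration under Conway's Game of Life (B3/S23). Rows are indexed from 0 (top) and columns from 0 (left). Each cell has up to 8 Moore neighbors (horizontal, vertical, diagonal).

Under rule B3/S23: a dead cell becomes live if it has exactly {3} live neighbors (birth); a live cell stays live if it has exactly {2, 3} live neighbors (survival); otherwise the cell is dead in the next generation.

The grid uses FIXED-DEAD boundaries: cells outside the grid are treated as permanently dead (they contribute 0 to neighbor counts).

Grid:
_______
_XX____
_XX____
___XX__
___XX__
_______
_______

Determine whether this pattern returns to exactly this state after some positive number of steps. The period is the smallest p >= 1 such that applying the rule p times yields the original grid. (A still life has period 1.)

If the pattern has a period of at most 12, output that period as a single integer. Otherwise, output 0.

Simulating and comparing each generation to the original:
Gen 0 (original, given above): 8 live cells
Gen 1: 6 live cells, differs from original
Gen 2: 8 live cells, MATCHES original -> period = 2

Answer: 2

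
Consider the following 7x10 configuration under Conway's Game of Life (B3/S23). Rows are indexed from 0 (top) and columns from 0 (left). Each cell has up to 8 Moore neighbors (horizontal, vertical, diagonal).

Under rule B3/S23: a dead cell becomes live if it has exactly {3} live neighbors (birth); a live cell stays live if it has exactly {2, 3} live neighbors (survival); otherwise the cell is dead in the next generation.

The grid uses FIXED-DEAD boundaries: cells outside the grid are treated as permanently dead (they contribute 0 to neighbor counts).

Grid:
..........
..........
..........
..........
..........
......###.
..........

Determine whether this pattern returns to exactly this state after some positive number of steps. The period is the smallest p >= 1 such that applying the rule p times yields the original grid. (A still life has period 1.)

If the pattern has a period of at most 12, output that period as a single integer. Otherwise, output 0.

Simulating and comparing each generation to the original:
Gen 0 (original, given above): 3 live cells
Gen 1: 3 live cells, differs from original
Gen 2: 3 live cells, MATCHES original -> period = 2

Answer: 2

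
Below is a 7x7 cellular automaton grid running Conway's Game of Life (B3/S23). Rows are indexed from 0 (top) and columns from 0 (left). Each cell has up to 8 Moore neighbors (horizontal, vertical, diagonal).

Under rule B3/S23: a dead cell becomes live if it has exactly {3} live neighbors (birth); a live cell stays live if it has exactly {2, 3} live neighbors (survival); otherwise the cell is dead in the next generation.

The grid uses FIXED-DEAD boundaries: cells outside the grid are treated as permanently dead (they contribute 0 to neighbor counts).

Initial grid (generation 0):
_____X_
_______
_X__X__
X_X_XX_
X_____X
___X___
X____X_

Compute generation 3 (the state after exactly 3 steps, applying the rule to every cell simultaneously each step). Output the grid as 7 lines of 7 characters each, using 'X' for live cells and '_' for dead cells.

Simulating step by step:
Generation 0 (given above): 12 live cells
Generation 1: 12 live cells
_______
_______
_X_XXX_
X__XXX_
_X_XXX_
_______
_______
Generation 2: 11 live cells
_______
____X__
__XX_X_
XX____X
__XX_X_
____X__
_______
Generation 3: 17 live cells
(generation 3 grid is the final answer)

Answer: _______
___XX__
_XXXXX_
_X___XX
_XXXXX_
___XX__
_______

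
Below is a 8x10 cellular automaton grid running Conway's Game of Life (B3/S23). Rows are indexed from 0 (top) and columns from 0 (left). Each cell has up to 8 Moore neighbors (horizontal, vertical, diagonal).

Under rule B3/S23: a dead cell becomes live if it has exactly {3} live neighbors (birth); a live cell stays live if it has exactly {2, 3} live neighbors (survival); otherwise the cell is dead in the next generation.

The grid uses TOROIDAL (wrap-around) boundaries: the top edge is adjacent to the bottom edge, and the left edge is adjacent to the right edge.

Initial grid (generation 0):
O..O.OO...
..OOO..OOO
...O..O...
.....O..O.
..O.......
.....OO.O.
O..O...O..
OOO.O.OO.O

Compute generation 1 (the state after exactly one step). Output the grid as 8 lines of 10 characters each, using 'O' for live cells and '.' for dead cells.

Simulating step by step:
Generation 0 (given above): 28 live cells
Generation 1: 23 live cells
(generation 1 grid is the final answer)

Answer: ..........
..O....OOO
..OO.OO..O
..........
.....OOO..
......OO..
O.OOO.....
..O.O..OOO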